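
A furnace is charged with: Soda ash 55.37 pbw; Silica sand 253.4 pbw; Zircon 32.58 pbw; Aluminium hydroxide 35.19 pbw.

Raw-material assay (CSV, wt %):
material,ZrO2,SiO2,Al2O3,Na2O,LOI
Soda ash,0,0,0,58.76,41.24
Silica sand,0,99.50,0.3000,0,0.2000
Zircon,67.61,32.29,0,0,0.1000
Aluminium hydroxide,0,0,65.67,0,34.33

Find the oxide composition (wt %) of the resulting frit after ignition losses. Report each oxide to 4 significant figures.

Glass mass = 341.1 pbw (batch 376.5 − LOI 35.45).
Composition: ZrO2 6.458%, SiO2 77.01%, Al2O3 6.998%, Na2O 9.539%

Every computation runs at exact precision in every operation. Intermediates are printed rounded to 4 significant figures alongside each step; each reported value takes just one rounding. All derived quantities (LOI, net glass mass, the totals, yield, the four compositions) are carried starting from the weights at 341.1 pbw of glass in full precision as they appear in the problem or the answer.
Oxide-by-oxide delivered mass:
  ZrO2: 32.58·0.6761 = 22.03 pbw
  SiO2: 253.4·0.9950 + 32.58·0.3229 = 262.7 pbw
  Al2O3: 253.4·0.003000 + 35.19·0.6567 = 23.87 pbw
  Na2O: 55.37·0.5876 = 32.54 pbw
LOI: 55.37·0.4124 + 253.4·0.002000 + 32.58·0.001000 + 35.19·0.3433 = 35.45 pbw
Glass = total batch minus LOI = 376.5 − 35.45 = 341.1 pbw (= Σ oxide masses)
percent share: oxide ÷ glass, ×100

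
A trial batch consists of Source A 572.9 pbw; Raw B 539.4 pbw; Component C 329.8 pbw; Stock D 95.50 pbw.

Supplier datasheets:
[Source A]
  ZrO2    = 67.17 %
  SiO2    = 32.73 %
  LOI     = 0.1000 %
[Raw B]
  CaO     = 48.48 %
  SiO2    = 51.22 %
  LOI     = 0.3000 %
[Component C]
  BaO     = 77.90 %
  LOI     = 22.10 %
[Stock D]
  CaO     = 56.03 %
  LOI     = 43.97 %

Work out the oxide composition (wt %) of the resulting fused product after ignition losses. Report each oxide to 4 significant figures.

Each numeric step runs at full precision all the way through; working values appear rounded to 4 significant figures alongside each step. Each reported result is rounded exactly once. The derived quantities (glass mass, the totals, four oxide percentages, yield, ignition loss) are recomputed from the batch weights for 1421 pbw of glass in full precision, as they appear in problem or answer.
Delivered oxide masses:
  BaO: 329.8·0.7790 = 256.9 pbw
  ZrO2: 572.9·0.6717 = 384.8 pbw
  CaO: 539.4·0.4848 + 95.50·0.5603 = 315.0 pbw
  SiO2: 572.9·0.3273 + 539.4·0.5122 = 463.8 pbw
LOI: 572.9·0.001000 + 539.4·0.003000 + 329.8·0.2210 + 95.50·0.4397 = 117.1 pbw
Net of LOI, the glass mass = 1538 − 117.1 = 1421 pbw (equal to the oxide-mass sum)
wt % = 100 × oxide mass / glass mass

Glass mass = 1421 pbw (batch 1538 − LOI 117.1).
Composition: BaO 18.09%, ZrO2 27.09%, CaO 22.18%, SiO2 32.65%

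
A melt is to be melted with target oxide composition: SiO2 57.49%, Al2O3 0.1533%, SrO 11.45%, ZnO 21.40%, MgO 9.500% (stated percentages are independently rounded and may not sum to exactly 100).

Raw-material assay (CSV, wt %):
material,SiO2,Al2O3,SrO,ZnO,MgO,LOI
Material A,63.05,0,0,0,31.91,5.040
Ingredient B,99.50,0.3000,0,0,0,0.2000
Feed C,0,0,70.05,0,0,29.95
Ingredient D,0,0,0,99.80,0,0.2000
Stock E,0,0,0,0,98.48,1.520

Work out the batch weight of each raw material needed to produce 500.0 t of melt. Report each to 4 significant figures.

Batch per 500.0 t melt:
  Material A: 52.70 t
  Ingredient B: 255.5 t
  Feed C: 81.73 t
  Ingredient D: 107.2 t
  Stock E: 31.16 t
Total batch = 528.3 t; LOI loss = 28.33 t; yield = 94.64%

The whole derivation holds exact precision from first step to last; mid-chain values are shown rounded to 4 significant digits in the printout. Each reported number is rounded just once — all derived quantities, including the totals, the yield, LOI, glass mass, the five compositions, are re-derived using the weight values on 500.0 t of glass in exact precision, exactly as shown in problem or answer.
The oxide mass targets at 500.0 t melt:
  SiO2: 57.49% × 500.0 = 287.4 t
  Al2O3: 0.1533% × 500.0 = 0.7665 t
  SrO: 11.45% × 500.0 = 57.25 t
  ZnO: 21.40% × 500.0 = 107.0 t
  MgO: 9.500% × 500.0 = 47.50 t
Balance tally, oxide-wise, on the weights just shown, per the basis as stated (sum by sum, the targets are met once rounding is allowed for):
  SiO2: 52.70·0.6305 + 255.5·0.9950 = 287.4 t (target 287.4 t)
  Al2O3: 255.5·0.003000 = 0.7665 t (target 0.7665 t)
  SrO: 81.73·0.7005 = 57.25 t (target 57.25 t)
  ZnO: 107.2·0.9980 = 107.0 t (target 107.0 t)
  MgO: 52.70·0.3191 + 31.16·0.9848 = 47.50 t (target 47.50 t)
Mass balance on the glass: net batch after ignition = 500.0 t (oxide target masses add up to 500.0 t; with the basis standing at 500.0 t — gaps are rounding artifacts).
Whole-batch sum: Σ batch = 528.3 t; LOI loss = Σ batch·LOI = 28.33 t; yield: glass divided by total = 94.64%.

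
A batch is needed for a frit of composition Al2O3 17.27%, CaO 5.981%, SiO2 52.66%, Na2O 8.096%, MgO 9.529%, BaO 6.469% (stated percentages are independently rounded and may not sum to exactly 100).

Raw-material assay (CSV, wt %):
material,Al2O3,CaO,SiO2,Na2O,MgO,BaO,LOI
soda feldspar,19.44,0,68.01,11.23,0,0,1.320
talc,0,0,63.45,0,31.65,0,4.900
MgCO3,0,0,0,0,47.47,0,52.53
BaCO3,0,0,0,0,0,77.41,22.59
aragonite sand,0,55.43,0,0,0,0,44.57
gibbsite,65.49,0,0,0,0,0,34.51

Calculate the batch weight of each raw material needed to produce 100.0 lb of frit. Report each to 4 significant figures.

Batch per 100.0 lb frit:
  soda feldspar: 72.09 lb
  talc: 5.721 lb
  MgCO3: 16.26 lb
  BaCO3: 8.357 lb
  aragonite sand: 10.79 lb
  gibbsite: 4.971 lb
Total batch = 118.2 lb; LOI loss = 18.19 lb; yield = 84.61%

All internal work maintains full precision in every operation — in-progress results are shown, rounded to four significant digits, within the worked lines — each reported figure takes a single rounding. Derived quantities, including the totals, net glass mass, LOI, the six compositions, yield, are rebuilt from the weighed amounts at 100.0 lb of glass in full precision, exactly as printed in the problem or answer text.
Per-oxide target masses for 100.0 lb frit:
  Al2O3: 17.27% × 100.0 = 17.27 lb
  CaO: 5.981% × 100.0 = 5.981 lb
  SiO2: 52.66% × 100.0 = 52.66 lb
  Na2O: 8.096% × 100.0 = 8.096 lb
  MgO: 9.529% × 100.0 = 9.529 lb
  BaO: 6.469% × 100.0 = 6.469 lb
A balance pass over the oxides, with the batch weights as given, per the basis as stated (every target is met by its sum up to rounding of the answer):
  Al2O3: 72.09·0.1944 + 4.971·0.6549 = 17.27 lb (target 17.27 lb)
  CaO: 10.79·0.5543 = 5.981 lb (target 5.981 lb)
  SiO2: 72.09·0.6801 + 5.721·0.6345 = 52.66 lb (target 52.66 lb)
  Na2O: 72.09·0.1123 = 8.096 lb (target 8.096 lb)
  MgO: 5.721·0.3165 + 16.26·0.4747 = 9.529 lb (target 9.529 lb)
  BaO: 8.357·0.7741 = 6.469 lb (target 6.469 lb)
Glass-mass bookkeeping: total charge less LOI = 100.0 lb (the targets, summed, come to 100.0 lb; with the basis standing at 100.0 lb — deltas are rounding alone).
Batch total: Σ batch = 118.2 lb; Σ batch·LOI gives LOI loss = 18.19 lb; yield = glass ÷ total batch = 84.61%.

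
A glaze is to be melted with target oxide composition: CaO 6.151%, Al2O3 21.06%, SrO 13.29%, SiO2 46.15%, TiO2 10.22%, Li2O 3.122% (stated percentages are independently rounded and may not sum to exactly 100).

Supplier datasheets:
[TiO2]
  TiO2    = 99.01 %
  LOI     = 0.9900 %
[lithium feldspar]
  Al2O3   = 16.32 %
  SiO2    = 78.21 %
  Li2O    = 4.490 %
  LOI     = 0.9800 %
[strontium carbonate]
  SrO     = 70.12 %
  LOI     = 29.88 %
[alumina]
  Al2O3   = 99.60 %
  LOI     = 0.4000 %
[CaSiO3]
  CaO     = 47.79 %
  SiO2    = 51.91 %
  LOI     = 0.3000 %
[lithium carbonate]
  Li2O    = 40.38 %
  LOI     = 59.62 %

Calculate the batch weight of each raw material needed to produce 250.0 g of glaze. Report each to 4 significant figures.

All internal work carries exact precision from first step to last. Intermediates appear rounded to 4 significant figures between the steps. Exactly one rounding lands on every reported number. All derived quantities (totals, ignition loss, glass mass, yield, six oxide percentages) are recomputed at exact precision from the batch weights per 250.0 g of glass, as given in the problem or answer text.
Oxide mass targets, per 250.0 g glaze:
  CaO: 6.151% × 250.0 = 15.38 g
  Al2O3: 21.06% × 250.0 = 52.65 g
  SrO: 13.29% × 250.0 = 33.22 g
  SiO2: 46.15% × 250.0 = 115.4 g
  TiO2: 10.22% × 250.0 = 25.55 g
  Li2O: 3.122% × 250.0 = 7.805 g
Mass-balance tally per oxide on the weights just shown, relative to the basis at hand (target by target, the sums agree up to rounding of the answer):
  CaO: 32.18·0.4779 = 15.38 g (target 15.38 g)
  Al2O3: 126.2·0.1632 + 32.19·0.9960 = 52.66 g (target 52.65 g)
  SrO: 47.38·0.7012 = 33.22 g (target 33.22 g)
  SiO2: 126.2·0.7821 + 32.18·0.5191 = 115.4 g (target 115.4 g)
  TiO2: 25.81·0.9901 = 25.55 g (target 25.55 g)
  Li2O: 126.2·0.04490 + 5.300·0.4038 = 7.807 g (target 7.805 g)
Glass-mass bookkeeping: batch total minus LOI = 250.0 g (targets for the oxides total 250.0 g; against the stated basis, 250.0 g — differing by rounding only).
Batch total: Σ batch = 269.1 g; LOI loss = Σ batch·LOI = 19.03 g; yield = glass ÷ total batch = 92.93%.

Batch per 250.0 g glaze:
  TiO2: 25.81 g
  lithium feldspar: 126.2 g
  strontium carbonate: 47.38 g
  alumina: 32.19 g
  CaSiO3: 32.18 g
  lithium carbonate: 5.300 g
Total batch = 269.1 g; LOI loss = 19.03 g; yield = 92.93%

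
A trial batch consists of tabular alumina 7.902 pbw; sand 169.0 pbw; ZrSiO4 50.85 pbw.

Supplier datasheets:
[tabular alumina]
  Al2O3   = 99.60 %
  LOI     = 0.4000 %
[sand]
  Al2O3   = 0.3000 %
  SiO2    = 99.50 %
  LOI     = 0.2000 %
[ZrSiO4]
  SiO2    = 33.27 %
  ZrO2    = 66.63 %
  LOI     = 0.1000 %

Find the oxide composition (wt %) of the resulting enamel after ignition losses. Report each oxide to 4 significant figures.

Glass mass = 227.3 pbw (batch 227.8 − LOI 0.4205).
Composition: Al2O3 3.685%, SiO2 81.41%, ZrO2 14.90%

Mid-chain values appear (rounded to 4 significant figures) when written out — every computation holds full precision at each step; every reported figure is rounded only once; derived quantities are carried in full float precision (yield, three oxide percentages, net glass mass, the totals, LOI) using the weight values per 227.3 pbw of glass as quoted within problem or answer.
What the batch supplies per oxide:
  Al2O3: 7.902·0.9960 + 169.0·0.003000 = 8.377 pbw
  SiO2: 169.0·0.9950 + 50.85·0.3327 = 185.1 pbw
  ZrO2: 50.85·0.6663 = 33.88 pbw
LOI: 7.902·0.004000 + 169.0·0.002000 + 50.85·0.001000 = 0.4205 pbw
Glass mass = batch − LOI = 227.8 − 0.4205 = 227.3 pbw (the oxide masses sum to this)
percent by weight: oxide/glass ×100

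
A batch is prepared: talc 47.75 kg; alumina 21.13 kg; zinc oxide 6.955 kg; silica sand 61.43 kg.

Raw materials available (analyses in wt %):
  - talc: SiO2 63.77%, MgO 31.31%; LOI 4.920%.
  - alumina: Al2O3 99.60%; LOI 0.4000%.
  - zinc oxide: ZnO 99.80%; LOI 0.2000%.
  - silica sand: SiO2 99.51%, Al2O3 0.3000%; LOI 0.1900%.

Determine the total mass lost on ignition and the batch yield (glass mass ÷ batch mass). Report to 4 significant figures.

LOI loss = 2.564 kg; glass = 134.7 kg; yield = 98.13%

In-progress results are displayed rounded off to 4 significant digits across the worked steps. Every computation maintains exact precision all the way through; every reported number is rounded a single time — the derived quantities are re-derived from the batch weights at 134.7 kg of glass in exact precision (yield, net glass mass, totals, four oxide percentages, LOI), exactly as printed in problem or answer.
Ignition loss by material:
  talc: 47.75 × 0.04920 = 2.349 kg
  alumina: 21.13 × 0.004000 = 0.08452 kg
  zinc oxide: 6.955 × 0.002000 = 0.01391 kg
  silica sand: 61.43 × 0.001900 = 0.1167 kg
Total LOI = 2.564 kg
Glass = batch − LOI = 137.3 − 2.564 = 134.7 kg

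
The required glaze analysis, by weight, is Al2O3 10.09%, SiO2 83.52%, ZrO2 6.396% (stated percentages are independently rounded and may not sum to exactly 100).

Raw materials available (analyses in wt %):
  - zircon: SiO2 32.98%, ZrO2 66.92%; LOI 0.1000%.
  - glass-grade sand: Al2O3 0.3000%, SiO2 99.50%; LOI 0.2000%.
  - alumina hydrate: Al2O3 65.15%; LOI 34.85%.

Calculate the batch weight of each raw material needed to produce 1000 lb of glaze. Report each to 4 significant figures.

Values along the way are displayed with 4-significant-figure rounding at each printed step; every computation runs at full float precision through the solve; a single rounding finalizes each reported number. Derived quantities (LOI, totals, the yield, three oxide percentages, glass mass) are re-derived starting from the weights on 1000 lb of glass in full float precision as given in either problem or answer.
Oxide-by-oxide targets in 1000 lb glaze:
  Al2O3: 10.09% × 1000 = 100.9 lb
  SiO2: 83.52% × 1000 = 835.2 lb
  ZrO2: 6.396% × 1000 = 63.96 lb
Verifying the oxide balance on the weights just shown, versus the basis set out (target by target, the sums agree inside rounding margins):
  Al2O3: 807.7·0.003000 + 151.2·0.6515 = 100.9 lb (target 100.9 lb)
  SiO2: 95.58·0.3298 + 807.7·0.9950 = 835.2 lb (target 835.2 lb)
  ZrO2: 95.58·0.6692 = 63.96 lb (target 63.96 lb)
Glass-mass bookkeeping: net batch after ignition = 1000 lb (the Σ of target masses is 1000 lb; basis as stated: 1000 lb — gaps are rounding artifacts).
Whole-batch sum: Σ batch = 1054 lb; Σ batch·LOI gives LOI loss = 54.40 lb; glass ÷ batch gives a yield of 94.84%.

Batch per 1000 lb glaze:
  zircon: 95.58 lb
  glass-grade sand: 807.7 lb
  alumina hydrate: 151.2 lb
Total batch = 1054 lb; LOI loss = 54.40 lb; yield = 94.84%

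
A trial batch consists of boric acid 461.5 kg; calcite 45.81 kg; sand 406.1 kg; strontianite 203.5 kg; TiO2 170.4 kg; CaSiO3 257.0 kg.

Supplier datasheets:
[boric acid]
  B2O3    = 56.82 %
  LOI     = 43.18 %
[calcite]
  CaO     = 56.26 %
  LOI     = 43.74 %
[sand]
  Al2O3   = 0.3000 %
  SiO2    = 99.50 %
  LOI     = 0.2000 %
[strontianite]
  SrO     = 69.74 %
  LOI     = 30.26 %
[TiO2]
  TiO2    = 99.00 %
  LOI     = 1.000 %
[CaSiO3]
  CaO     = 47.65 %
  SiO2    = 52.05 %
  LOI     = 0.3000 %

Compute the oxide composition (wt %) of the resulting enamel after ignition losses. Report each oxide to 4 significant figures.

The working math keeps full precision from start to finish — values along the way are printed rounded off to 4 significant figures alongside each step. A single rounding yields each reported number. The derived quantities are re-derived at exact precision (LOI, glass mass, six oxide percentages, the yield, the totals) using the weight values per 1260 kg of glass, as quoted within the problem or answer text.
Oxide masses out of the charge:
  SrO: 203.5·0.6974 = 141.9 kg
  Al2O3: 406.1·0.003000 = 1.218 kg
  TiO2: 170.4·0.9900 = 168.7 kg
  CaO: 45.81·0.5626 + 257.0·0.4765 = 148.2 kg
  B2O3: 461.5·0.5682 = 262.2 kg
  SiO2: 406.1·0.9950 + 257.0·0.5205 = 537.8 kg
LOI: 461.5·0.4318 + 45.81·0.4374 + 406.1·0.002000 + 203.5·0.3026 + 170.4·0.01000 + 257.0·0.003000 = 284.2 kg
batch − LOI leaves glass = 1544 − 284.2 = 1260 kg (consistent with Σ oxide mass)
wt %: oxide over glass, times 100

Glass mass = 1260 kg (batch 1544 − LOI 284.2).
Composition: SrO 11.26%, Al2O3 0.09668%, TiO2 13.39%, CaO 11.76%, B2O3 20.81%, SiO2 42.68%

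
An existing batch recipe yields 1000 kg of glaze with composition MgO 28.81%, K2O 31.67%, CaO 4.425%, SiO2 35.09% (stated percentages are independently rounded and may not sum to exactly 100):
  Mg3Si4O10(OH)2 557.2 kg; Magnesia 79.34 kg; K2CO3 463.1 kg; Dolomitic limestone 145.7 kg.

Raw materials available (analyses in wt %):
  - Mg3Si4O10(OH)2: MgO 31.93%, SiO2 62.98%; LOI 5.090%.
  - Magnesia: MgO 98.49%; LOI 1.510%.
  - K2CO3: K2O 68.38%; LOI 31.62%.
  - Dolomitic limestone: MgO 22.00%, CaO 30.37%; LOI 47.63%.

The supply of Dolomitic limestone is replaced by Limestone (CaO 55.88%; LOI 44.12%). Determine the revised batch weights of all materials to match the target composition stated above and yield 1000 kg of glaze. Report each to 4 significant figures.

Revised batch per 1000 kg glaze:
  Mg3Si4O10(OH)2: 557.2 kg
  Magnesia: 111.9 kg
  K2CO3: 463.1 kg
  Limestone: 79.19 kg
Total batch = 1211 kg; LOI loss = 211.4 kg

In-progress results are displayed rounded off to 4 significant figures within the worked lines — all arithmetic runs at full precision in all steps — every reported figure sees exactly one rounding; derived quantities, which include net glass mass, the totals, LOI, four oxide percentages, yield, are re-derived at exact precision, precisely as stated by the question or the answer, using the weight values for 1000 kg of glass.
Target oxide masses per 1000 kg glaze:
  MgO: 28.81% × 1000 = 288.1 kg
  K2O: 31.67% × 1000 = 316.7 kg
  CaO: 4.425% × 1000 = 44.25 kg
  SiO2: 35.09% × 1000 = 350.9 kg
Oxide-by-oxide audit applying the batch weights above, against the basis in use (each sum matches its target mass up to rounding of the answer):
  MgO: 557.2·0.3193 + 111.9·0.9849 = 288.1 kg (target 288.1 kg)
  K2O: 463.1·0.6838 = 316.7 kg (target 316.7 kg)
  CaO: 79.19·0.5588 = 44.25 kg (target 44.25 kg)
  SiO2: 557.2·0.6298 = 350.9 kg (target 350.9 kg)
The glass-mass cross-check: batch total minus LOI = 1000 kg (oxide target masses add up to 1000 kg; with the basis standing at 1000 kg — any gap is answer rounding).
Adding the batch up: Σ batch = 1211 kg; ignition loss, Σ(batch × LOI) = 211.4 kg; glass ÷ batch gives a yield of 82.55%.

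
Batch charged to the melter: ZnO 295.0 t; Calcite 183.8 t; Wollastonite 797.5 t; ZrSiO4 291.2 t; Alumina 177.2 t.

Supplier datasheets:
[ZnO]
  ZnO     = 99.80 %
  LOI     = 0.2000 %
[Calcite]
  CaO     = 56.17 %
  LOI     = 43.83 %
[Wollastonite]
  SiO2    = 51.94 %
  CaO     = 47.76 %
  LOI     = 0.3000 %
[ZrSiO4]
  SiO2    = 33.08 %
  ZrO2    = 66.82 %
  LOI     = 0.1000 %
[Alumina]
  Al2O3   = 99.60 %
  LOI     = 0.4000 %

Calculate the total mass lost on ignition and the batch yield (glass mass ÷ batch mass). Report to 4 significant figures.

The intermediate values appear rounded to 4 significant digits between the steps; every computation maintains exact precision through every step — a single rounding yields every reported result; derived quantities (LOI, the yield, totals, five oxide percentages, net glass mass) are rebuilt using the weight values on 1660 t of glass at exact precision as written in question or answer.
Loss on ignition, line by line:
  ZnO: 295.0 × 0.002000 = 0.5900 t
  Calcite: 183.8 × 0.4383 = 80.56 t
  Wollastonite: 797.5 × 0.003000 = 2.393 t
  ZrSiO4: 291.2 × 0.001000 = 0.2912 t
  Alumina: 177.2 × 0.004000 = 0.7088 t
Total LOI = 84.54 t
Glass = batch − LOI = 1745 − 84.54 = 1660 t

LOI loss = 84.54 t; glass = 1660 t; yield = 95.15%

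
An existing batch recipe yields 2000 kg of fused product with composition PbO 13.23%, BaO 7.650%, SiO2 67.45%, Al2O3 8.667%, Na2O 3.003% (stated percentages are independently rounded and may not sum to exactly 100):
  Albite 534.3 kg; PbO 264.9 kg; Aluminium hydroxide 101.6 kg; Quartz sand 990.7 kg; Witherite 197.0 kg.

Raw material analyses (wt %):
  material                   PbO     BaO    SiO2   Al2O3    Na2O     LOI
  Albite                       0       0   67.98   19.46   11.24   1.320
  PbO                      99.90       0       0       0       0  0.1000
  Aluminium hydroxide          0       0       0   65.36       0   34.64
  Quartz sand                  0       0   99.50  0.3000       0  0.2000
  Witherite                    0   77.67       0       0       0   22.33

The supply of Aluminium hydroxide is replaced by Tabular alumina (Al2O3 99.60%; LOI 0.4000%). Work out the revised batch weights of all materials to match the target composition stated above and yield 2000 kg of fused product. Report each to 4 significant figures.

The whole derivation holds full float precision from start to finish — values along the way appear, rounded to four significant figures, in the printout. Each reported result is rounded exactly once. Derived quantities, including the totals, LOI, glass mass, five oxide percentages, the yield, are rebuilt starting from the weights at 2000 kg of glass in exact precision, as set out in question or answer.
Oxide mass targets, per 2000 kg fused product:
  PbO: 13.23% × 2000 = 264.6 kg
  BaO: 7.650% × 2000 = 153.0 kg
  SiO2: 67.45% × 2000 = 1349 kg
  Al2O3: 8.667% × 2000 = 173.3 kg
  Na2O: 3.003% × 2000 = 60.06 kg
A balance pass over the oxides, working from each reported weight, on the stated basis (sum by sum, the targets are met inside rounding margins):
  PbO: 264.9·0.9990 = 264.6 kg (target 264.6 kg)
  BaO: 197.0·0.7767 = 153.0 kg (target 153.0 kg)
  SiO2: 534.3·0.6798 + 990.7·0.9950 = 1349 kg (target 1349 kg)
  Al2O3: 534.3·0.1946 + 66.65·0.9960 + 990.7·0.003000 = 173.3 kg (target 173.3 kg)
  Na2O: 534.3·0.1124 = 60.06 kg (target 60.06 kg)
Glass-mass closure: Σ batch − LOI loss = 2000 kg (per-oxide target masses sum to 2000 kg; versus the stated basis of 2000 kg — gaps are rounding artifacts).
Total batch = Σ batch = 2054 kg; ignition loss, Σ(batch × LOI) = 53.56 kg; yield = glass ÷ total batch = 97.39%.

Revised batch per 2000 kg fused product:
  Albite: 534.3 kg
  PbO: 264.9 kg
  Tabular alumina: 66.65 kg
  Quartz sand: 990.7 kg
  Witherite: 197.0 kg
Total batch = 2054 kg; LOI loss = 53.56 kg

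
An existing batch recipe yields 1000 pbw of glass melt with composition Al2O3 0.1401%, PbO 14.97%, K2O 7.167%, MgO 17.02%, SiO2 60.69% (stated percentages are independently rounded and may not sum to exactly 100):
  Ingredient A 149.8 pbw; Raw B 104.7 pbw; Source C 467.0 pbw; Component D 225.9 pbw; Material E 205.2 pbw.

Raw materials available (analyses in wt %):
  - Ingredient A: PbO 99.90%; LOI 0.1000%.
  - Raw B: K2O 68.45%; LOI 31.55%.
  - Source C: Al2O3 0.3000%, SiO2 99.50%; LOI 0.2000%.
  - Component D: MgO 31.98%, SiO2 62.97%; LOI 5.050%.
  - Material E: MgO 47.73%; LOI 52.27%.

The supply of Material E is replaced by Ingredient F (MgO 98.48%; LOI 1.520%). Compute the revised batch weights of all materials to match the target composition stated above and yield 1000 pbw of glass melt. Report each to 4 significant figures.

Each numeric step runs at full precision all the way through. Intermediates appear, with 4-significant-figure rounding, within the worked lines — each reported result sees exactly one rounding; all derived quantities (net glass mass, five oxide percentages, yield, LOI, totals) are re-derived in full precision from the weighed amounts at 1000 pbw of glass, as quoted within the question or the answer.
Target oxide masses per 1000 pbw glass melt:
  Al2O3: 0.1401% × 1000 = 1.401 pbw
  PbO: 14.97% × 1000 = 149.7 pbw
  K2O: 7.167% × 1000 = 71.67 pbw
  MgO: 17.02% × 1000 = 170.2 pbw
  SiO2: 60.69% × 1000 = 606.9 pbw
Balance tally, oxide-wise, from the weights as reported, relative to the basis at hand (delivered sums recover each target within answer rounding):
  Al2O3: 467.0·0.003000 = 1.401 pbw (target 1.401 pbw)
  PbO: 149.8·0.9990 = 149.7 pbw (target 149.7 pbw)
  K2O: 104.7·0.6845 = 71.67 pbw (target 71.67 pbw)
  MgO: 225.9·0.3198 + 99.48·0.9848 = 170.2 pbw (target 170.2 pbw)
  SiO2: 467.0·0.9950 + 225.9·0.6297 = 606.9 pbw (target 606.9 pbw)
Consistency of the glass mass: whole batch net of LOI = 999.8 pbw (the Σ of target masses is 999.9 pbw; versus the stated basis of 1000 pbw — deltas are rounding alone).
Adding the batch up: Σ batch = 1047 pbw; LOI removed, Σ of batch·LOI: 47.04 pbw; the yield ratio, glass ÷ batch: 95.51%.

Revised batch per 1000 pbw glass melt:
  Ingredient A: 149.8 pbw
  Raw B: 104.7 pbw
  Source C: 467.0 pbw
  Component D: 225.9 pbw
  Ingredient F: 99.48 pbw
Total batch = 1047 pbw; LOI loss = 47.04 pbw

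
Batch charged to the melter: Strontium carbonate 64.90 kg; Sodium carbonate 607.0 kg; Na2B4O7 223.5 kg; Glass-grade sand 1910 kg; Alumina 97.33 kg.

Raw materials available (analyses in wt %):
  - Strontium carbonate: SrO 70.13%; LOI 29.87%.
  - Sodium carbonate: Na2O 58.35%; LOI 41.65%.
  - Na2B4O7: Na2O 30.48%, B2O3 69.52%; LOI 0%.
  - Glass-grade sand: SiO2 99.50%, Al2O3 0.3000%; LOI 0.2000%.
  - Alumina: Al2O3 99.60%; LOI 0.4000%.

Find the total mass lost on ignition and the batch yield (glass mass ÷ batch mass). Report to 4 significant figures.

All internal work runs at full precision all the way through; rounding to four significant figures extends to every working value as shown — each reported number sees exactly one rounding; the derived quantities are computed using the weight values at 2626 kg of glass in full float precision (totals, ignition loss, net glass mass, the five compositions, yield) as set out in the question or the answer.
Each material's LOI contribution:
  Strontium carbonate: 64.90 × 0.2987 = 19.39 kg
  Sodium carbonate: 607.0 × 0.4165 = 252.8 kg
  Na2B4O7: 223.5 × 0 = 0 kg
  Glass-grade sand: 1910 × 0.002000 = 3.820 kg
  Alumina: 97.33 × 0.004000 = 0.3893 kg
Total LOI = 276.4 kg
Glass = batch − LOI = 2903 − 276.4 = 2626 kg

LOI loss = 276.4 kg; glass = 2626 kg; yield = 90.48%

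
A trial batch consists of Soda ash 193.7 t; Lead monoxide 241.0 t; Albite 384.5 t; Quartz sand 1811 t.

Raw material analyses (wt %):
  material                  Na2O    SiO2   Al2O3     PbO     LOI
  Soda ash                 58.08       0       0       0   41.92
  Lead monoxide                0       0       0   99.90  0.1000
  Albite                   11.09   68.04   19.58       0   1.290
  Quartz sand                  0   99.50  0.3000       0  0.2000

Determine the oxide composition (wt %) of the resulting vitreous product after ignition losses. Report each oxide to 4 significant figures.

Full precision is maintained at all times — the intermediate values are printed rounded to four significant figures as written. A single rounding finalizes every reported value — the derived quantities (totals, LOI, net glass mass, four oxide percentages, yield) are rebuilt starting from the weights on 2540 t of glass at full precision, as given in question or answer.
What the batch supplies per oxide:
  Na2O: 193.7·0.5808 + 384.5·0.1109 = 155.1 t
  SiO2: 384.5·0.6804 + 1811·0.9950 = 2064 t
  Al2O3: 384.5·0.1958 + 1811·0.003000 = 80.72 t
  PbO: 241.0·0.9990 = 240.8 t
LOI: 193.7·0.4192 + 241.0·0.001000 + 384.5·0.01290 + 1811·0.002000 = 90.02 t
batch − LOI leaves glass = 2630 − 90.02 = 2540 t (consistent with Σ oxide mass)
wt %: oxide over glass, times 100

Glass mass = 2540 t (batch 2630 − LOI 90.02).
Composition: Na2O 6.108%, SiO2 81.24%, Al2O3 3.178%, PbO 9.478%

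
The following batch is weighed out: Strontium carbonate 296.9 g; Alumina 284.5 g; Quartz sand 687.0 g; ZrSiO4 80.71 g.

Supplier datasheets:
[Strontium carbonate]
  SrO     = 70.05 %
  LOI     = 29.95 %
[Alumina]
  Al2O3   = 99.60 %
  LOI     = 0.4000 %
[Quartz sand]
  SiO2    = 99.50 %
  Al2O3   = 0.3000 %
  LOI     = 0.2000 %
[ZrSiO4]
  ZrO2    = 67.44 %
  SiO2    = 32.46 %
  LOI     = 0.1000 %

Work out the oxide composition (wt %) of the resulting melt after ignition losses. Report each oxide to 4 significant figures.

Glass mass = 1258 g (batch 1349 − LOI 91.51).
Composition: ZrO2 4.328%, SrO 16.54%, SiO2 56.44%, Al2O3 22.70%

The intermediate values are printed, with 4-significant-digit rounding, on the page — exact precision is carried all the way through. Every reported value takes exactly one rounding; the derived quantities, which include four oxide percentages, LOI, the totals, the yield, net glass mass, are re-derived in exact precision, exactly as printed in the problem or the answer, starting from the weights at 1258 g of glass.
Mass of each oxide from the mix:
  ZrO2: 80.71·0.6744 = 54.43 g
  SrO: 296.9·0.7005 = 208.0 g
  SiO2: 687.0·0.9950 + 80.71·0.3246 = 709.8 g
  Al2O3: 284.5·0.9960 + 687.0·0.003000 = 285.4 g
LOI: 296.9·0.2995 + 284.5·0.004000 + 687.0·0.002000 + 80.71·0.001000 = 91.51 g
Glass = total batch minus LOI = 1349 − 91.51 = 1258 g (= the summed oxide contributions)
each wt % is 100 × oxide ÷ glass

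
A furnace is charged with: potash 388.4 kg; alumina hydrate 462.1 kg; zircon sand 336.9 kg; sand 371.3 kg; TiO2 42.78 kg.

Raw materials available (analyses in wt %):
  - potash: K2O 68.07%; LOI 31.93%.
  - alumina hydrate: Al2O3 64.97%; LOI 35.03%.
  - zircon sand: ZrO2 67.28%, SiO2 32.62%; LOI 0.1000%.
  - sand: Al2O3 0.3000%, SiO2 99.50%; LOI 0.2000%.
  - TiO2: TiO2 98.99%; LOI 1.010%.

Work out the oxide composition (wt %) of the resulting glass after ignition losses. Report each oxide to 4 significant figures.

Glass mass = 1314 kg (batch 1601 − LOI 287.4).
Composition: Al2O3 22.93%, ZrO2 17.25%, TiO2 3.223%, K2O 20.12%, SiO2 36.48%

Mid-chain values appear rounded to four significant digits within the worked lines — all internal work carries full precision end to end; every reported figure undergoes a single rounding — derived quantities, including the five compositions, net glass mass, LOI, totals, the yield, are recomputed from the batch weights on 1314 kg of glass in full precision as written in the question or the answer.
Delivered oxide masses:
  Al2O3: 462.1·0.6497 + 371.3·0.003000 = 301.3 kg
  ZrO2: 336.9·0.6728 = 226.7 kg
  TiO2: 42.78·0.9899 = 42.35 kg
  K2O: 388.4·0.6807 = 264.4 kg
  SiO2: 336.9·0.3262 + 371.3·0.9950 = 479.3 kg
LOI: 388.4·0.3193 + 462.1·0.3503 + 336.9·0.001000 + 371.3·0.002000 + 42.78·0.01010 = 287.4 kg
Net of LOI, the glass mass = 1601 − 287.4 = 1314 kg (the oxide masses sum to this)
wt % = 100 × oxide mass / glass mass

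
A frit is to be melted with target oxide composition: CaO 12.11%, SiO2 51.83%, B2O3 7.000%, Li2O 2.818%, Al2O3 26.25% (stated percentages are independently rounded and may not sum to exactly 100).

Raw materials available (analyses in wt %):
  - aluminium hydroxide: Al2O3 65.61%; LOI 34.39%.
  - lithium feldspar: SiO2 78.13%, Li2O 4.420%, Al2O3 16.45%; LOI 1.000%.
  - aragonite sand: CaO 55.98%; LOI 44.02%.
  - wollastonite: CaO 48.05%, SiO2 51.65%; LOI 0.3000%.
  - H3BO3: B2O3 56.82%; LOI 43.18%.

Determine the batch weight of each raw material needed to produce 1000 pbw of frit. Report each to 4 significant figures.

Batch per 1000 pbw frit:
  aluminium hydroxide: 240.2 pbw
  lithium feldspar: 637.6 pbw
  aragonite sand: 182.8 pbw
  wollastonite: 39.06 pbw
  H3BO3: 123.2 pbw
Total batch = 1223 pbw; LOI loss = 222.8 pbw; yield = 81.78%

All arithmetic carries exact precision from start to finish. Intermediates are printed, rounded to four significant digits, alongside each step; every reported figure is rounded only once; derived quantities are rebuilt from the weighed amounts for 1000 pbw of glass at exact precision (net glass mass, the yield, ignition loss, the totals, five oxide percentages), exactly as printed in the problem or answer text.
The oxide mass targets at 1000 pbw frit:
  CaO: 12.11% × 1000 = 121.1 pbw
  SiO2: 51.83% × 1000 = 518.3 pbw
  B2O3: 7.000% × 1000 = 70.00 pbw
  Li2O: 2.818% × 1000 = 28.18 pbw
  Al2O3: 26.25% × 1000 = 262.5 pbw
Balance tally, oxide-wise, working from each reported weight, relative to the basis at hand (target by target, the sums agree once rounding is allowed for):
  CaO: 182.8·0.5598 + 39.06·0.4805 = 121.1 pbw (target 121.1 pbw)
  SiO2: 637.6·0.7813 + 39.06·0.5165 = 518.3 pbw (target 518.3 pbw)
  B2O3: 123.2·0.5682 = 70.00 pbw (target 70.00 pbw)
  Li2O: 637.6·0.04420 = 28.18 pbw (target 28.18 pbw)
  Al2O3: 240.2·0.6561 + 637.6·0.1645 = 262.5 pbw (target 262.5 pbw)
The glass-mass cross-check: total charge less LOI = 1000 pbw (the targets, summed, come to 1000 pbw; versus the stated basis of 1000 pbw — any gap is answer rounding).
Whole-batch sum: Σ batch = 1223 pbw; loss to ignition Σ batch·LOI = 222.8 pbw; yield = glass ÷ total batch = 81.78%.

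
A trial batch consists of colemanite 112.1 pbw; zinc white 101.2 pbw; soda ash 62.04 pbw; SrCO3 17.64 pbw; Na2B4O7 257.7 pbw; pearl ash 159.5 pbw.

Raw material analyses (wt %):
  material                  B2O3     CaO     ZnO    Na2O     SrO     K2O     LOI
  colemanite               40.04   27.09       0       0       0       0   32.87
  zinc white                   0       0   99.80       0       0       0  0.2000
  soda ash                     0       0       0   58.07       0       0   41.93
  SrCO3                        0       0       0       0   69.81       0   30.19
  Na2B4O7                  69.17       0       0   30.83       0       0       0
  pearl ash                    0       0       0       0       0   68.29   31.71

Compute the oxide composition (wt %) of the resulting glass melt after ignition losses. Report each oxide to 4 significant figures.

Glass mass = 591.2 pbw (batch 710.2 − LOI 119.0).
Composition: B2O3 37.74%, CaO 5.137%, ZnO 17.08%, Na2O 19.53%, SrO 2.083%, K2O 18.42%

The working math holds full precision in all steps. Working values are displayed rounded to 4 significant figures — every reported result undergoes a single rounding; all derived quantities (the totals, glass mass, ignition loss, the yield, six oxide percentages) are rebuilt in full precision starting from the weights for 591.2 pbw of glass as set out in the problem or the answer.
Mass of each oxide from the mix:
  B2O3: 112.1·0.4004 + 257.7·0.6917 = 223.1 pbw
  CaO: 112.1·0.2709 = 30.37 pbw
  ZnO: 101.2·0.9980 = 101.0 pbw
  Na2O: 62.04·0.5807 + 257.7·0.3083 = 115.5 pbw
  SrO: 17.64·0.6981 = 12.31 pbw
  K2O: 159.5·0.6829 = 108.9 pbw
LOI: 112.1·0.3287 + 101.2·0.002000 + 62.04·0.4193 + 17.64·0.3019 + 159.5·0.3171 = 119.0 pbw
Resulting glass, batch − LOI: 710.2 − 119.0 = 591.2 pbw (= Σ oxide masses)
wt %: oxide over glass, times 100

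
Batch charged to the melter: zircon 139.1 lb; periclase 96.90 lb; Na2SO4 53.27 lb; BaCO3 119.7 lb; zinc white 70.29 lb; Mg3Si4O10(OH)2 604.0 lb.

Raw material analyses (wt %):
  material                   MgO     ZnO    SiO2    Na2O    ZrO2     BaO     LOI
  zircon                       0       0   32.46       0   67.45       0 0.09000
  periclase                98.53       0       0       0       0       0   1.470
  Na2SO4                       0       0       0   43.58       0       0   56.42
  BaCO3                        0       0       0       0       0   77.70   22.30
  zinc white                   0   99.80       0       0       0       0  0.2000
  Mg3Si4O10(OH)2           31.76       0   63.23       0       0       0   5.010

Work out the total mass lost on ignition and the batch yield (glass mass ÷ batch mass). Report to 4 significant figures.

LOI loss = 88.70 lb; glass = 994.6 lb; yield = 91.81%

Each numeric step maintains full float precision from start to finish — values along the way are displayed rounded off to 4 significant digits across the worked steps — every reported number takes a single rounding; the derived quantities, which include ignition loss, six oxide percentages, the totals, glass mass, yield, are computed in exact precision, as written in the question or the answer, from the weighed amounts at 994.6 lb of glass.
Ignition loss by material:
  zircon: 139.1 × 9.000e-04 = 0.1252 lb
  periclase: 96.90 × 0.01470 = 1.424 lb
  Na2SO4: 53.27 × 0.5642 = 30.05 lb
  BaCO3: 119.7 × 0.2230 = 26.69 lb
  zinc white: 70.29 × 0.002000 = 0.1406 lb
  Mg3Si4O10(OH)2: 604.0 × 0.05010 = 30.26 lb
Total LOI = 88.70 lb
Glass = batch − LOI = 1083 − 88.70 = 994.6 lb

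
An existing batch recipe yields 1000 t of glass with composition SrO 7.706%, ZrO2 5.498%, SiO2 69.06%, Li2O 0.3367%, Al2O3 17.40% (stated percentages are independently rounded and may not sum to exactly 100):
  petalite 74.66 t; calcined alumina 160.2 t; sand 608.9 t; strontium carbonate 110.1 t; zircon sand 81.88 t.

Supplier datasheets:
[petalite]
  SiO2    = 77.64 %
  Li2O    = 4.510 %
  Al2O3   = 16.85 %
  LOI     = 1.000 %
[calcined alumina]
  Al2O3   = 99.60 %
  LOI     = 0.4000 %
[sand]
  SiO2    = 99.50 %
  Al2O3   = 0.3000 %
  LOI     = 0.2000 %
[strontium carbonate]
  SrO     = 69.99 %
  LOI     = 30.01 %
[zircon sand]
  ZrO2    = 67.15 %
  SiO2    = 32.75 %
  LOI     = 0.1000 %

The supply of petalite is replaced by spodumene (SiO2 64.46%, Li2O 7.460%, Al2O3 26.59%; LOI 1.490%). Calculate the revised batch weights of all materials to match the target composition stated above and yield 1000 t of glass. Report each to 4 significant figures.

Revised batch per 1000 t glass:
  spodumene: 45.13 t
  calcined alumina: 160.7 t
  sand: 637.9 t
  strontium carbonate: 110.1 t
  zircon sand: 81.88 t
Total batch = 1036 t; LOI loss = 35.71 t

The intermediate values are shown with 4-significant-figure rounding at each printed step — every computation holds full float precision through the solve; every reported figure receives exactly one rounding. Derived quantities (five oxide percentages, ignition loss, net glass mass, totals, yield) are computed from the weighed amounts on 1000 t of glass in exact precision, as written in problem or answer.
The oxide mass targets at 1000 t glass:
  SrO: 7.706% × 1000 = 77.06 t
  ZrO2: 5.498% × 1000 = 54.98 t
  SiO2: 69.06% × 1000 = 690.6 t
  Li2O: 0.3367% × 1000 = 3.367 t
  Al2O3: 17.40% × 1000 = 174.0 t
Checking each oxide sum working from each reported weight, versus the basis set out (sum by sum, the targets are met given rounding of the digits):
  SrO: 110.1·0.6999 = 77.06 t (target 77.06 t)
  ZrO2: 81.88·0.6715 = 54.98 t (target 54.98 t)
  SiO2: 45.13·0.6446 + 637.9·0.9950 + 81.88·0.3275 = 690.6 t (target 690.6 t)
  Li2O: 45.13·0.07460 = 3.367 t (target 3.367 t)
  Al2O3: 45.13·0.2659 + 160.7·0.9960 + 637.9·0.003000 = 174.0 t (target 174.0 t)
Consistency of the glass mass: batch Σ − ignition loss = 1000 t (oxide target masses add up to 1000 t; stated basis 1000 t — differing by rounding only).
Batch grand total — Σ batch = 1036 t; Σ batch·LOI gives LOI loss = 35.71 t; yield, glass over the total, = 96.55%.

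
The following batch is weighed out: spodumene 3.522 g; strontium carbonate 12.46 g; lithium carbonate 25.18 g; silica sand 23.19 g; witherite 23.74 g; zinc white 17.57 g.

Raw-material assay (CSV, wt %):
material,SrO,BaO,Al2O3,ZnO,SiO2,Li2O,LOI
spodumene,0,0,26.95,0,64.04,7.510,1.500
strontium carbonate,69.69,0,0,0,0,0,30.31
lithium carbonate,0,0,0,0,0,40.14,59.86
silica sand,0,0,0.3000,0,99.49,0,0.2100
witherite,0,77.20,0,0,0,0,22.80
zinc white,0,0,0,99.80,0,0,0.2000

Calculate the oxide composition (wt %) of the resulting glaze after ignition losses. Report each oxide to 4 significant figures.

Glass mass = 81.26 g (batch 105.7 − LOI 24.40).
Composition: SrO 10.69%, BaO 22.55%, Al2O3 1.254%, ZnO 21.58%, SiO2 31.17%, Li2O 12.76%

Rounding to 4 significant figures governs every in-between result as displayed — every computation carries full float precision from first step to last — each reported figure is rounded exactly once. All derived quantities (ignition loss, net glass mass, the six compositions, the totals, yield) are re-derived in exact precision starting from the weights per 81.26 g of glass, exactly as shown in the question or the answer.
What the batch supplies per oxide:
  SrO: 12.46·0.6969 = 8.683 g
  BaO: 23.74·0.7720 = 18.33 g
  Al2O3: 3.522·0.2695 + 23.19·0.003000 = 1.019 g
  ZnO: 17.57·0.9980 = 17.53 g
  SiO2: 3.522·0.6404 + 23.19·0.9949 = 25.33 g
  Li2O: 3.522·0.07510 + 25.18·0.4014 = 10.37 g
LOI: 3.522·0.01500 + 12.46·0.3031 + 25.18·0.5986 + 23.19·0.002100 + 23.74·0.2280 + 17.57·0.002000 = 24.40 g
Glass mass = batch − LOI = 105.7 − 24.40 = 81.26 g (= Σ oxide masses)
wt % = 100 × oxide mass / glass mass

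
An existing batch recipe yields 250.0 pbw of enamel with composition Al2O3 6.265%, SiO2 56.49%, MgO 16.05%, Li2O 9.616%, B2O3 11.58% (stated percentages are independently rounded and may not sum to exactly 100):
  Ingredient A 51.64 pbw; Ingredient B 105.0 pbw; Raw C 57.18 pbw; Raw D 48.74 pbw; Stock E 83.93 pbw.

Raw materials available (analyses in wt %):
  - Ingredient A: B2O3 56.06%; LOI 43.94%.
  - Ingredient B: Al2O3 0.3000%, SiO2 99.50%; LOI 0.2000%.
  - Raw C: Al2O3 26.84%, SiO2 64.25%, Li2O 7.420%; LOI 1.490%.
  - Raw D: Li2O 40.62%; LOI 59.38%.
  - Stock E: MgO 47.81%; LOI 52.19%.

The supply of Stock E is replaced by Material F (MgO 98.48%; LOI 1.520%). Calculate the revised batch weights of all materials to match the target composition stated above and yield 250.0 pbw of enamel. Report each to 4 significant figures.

Revised batch per 250.0 pbw enamel:
  Ingredient A: 51.64 pbw
  Ingredient B: 105.0 pbw
  Raw C: 57.18 pbw
  Raw D: 48.74 pbw
  Material F: 40.74 pbw
Total batch = 303.3 pbw; LOI loss = 53.31 pbw

Each numeric step holds full precision in every operation; the intermediate values appear rounded off to 4 significant digits within the worked lines. Every reported number is rounded just once. All derived quantities, including net glass mass, the totals, yield, ignition loss, the five compositions, are computed using the weight values on 250.0 pbw of glass at full float precision exactly as printed in either problem or answer.
Target oxide masses per 250.0 pbw enamel:
  Al2O3: 6.265% × 250.0 = 15.66 pbw
  SiO2: 56.49% × 250.0 = 141.2 pbw
  MgO: 16.05% × 250.0 = 40.12 pbw
  Li2O: 9.616% × 250.0 = 24.04 pbw
  B2O3: 11.58% × 250.0 = 28.95 pbw
Checking each oxide sum applying the batch weights above, against the basis in use (target by target, the sums agree net of answer rounding effects):
  Al2O3: 105.0·0.003000 + 57.18·0.2684 = 15.66 pbw (target 15.66 pbw)
  SiO2: 105.0·0.9950 + 57.18·0.6425 = 141.2 pbw (target 141.2 pbw)
  MgO: 40.74·0.9848 = 40.12 pbw (target 40.12 pbw)
  Li2O: 57.18·0.07420 + 48.74·0.4062 = 24.04 pbw (target 24.04 pbw)
  B2O3: 51.64·0.5606 = 28.95 pbw (target 28.95 pbw)
Glass mass check: net batch after ignition = 250.0 pbw (per-oxide target masses sum to 250.0 pbw; stated basis 250.0 pbw — gaps are rounding artifacts).
Batch total: Σ batch = 303.3 pbw; LOI removed, Σ of batch·LOI: 53.31 pbw; as yield: glass ÷ batch → 82.42%.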